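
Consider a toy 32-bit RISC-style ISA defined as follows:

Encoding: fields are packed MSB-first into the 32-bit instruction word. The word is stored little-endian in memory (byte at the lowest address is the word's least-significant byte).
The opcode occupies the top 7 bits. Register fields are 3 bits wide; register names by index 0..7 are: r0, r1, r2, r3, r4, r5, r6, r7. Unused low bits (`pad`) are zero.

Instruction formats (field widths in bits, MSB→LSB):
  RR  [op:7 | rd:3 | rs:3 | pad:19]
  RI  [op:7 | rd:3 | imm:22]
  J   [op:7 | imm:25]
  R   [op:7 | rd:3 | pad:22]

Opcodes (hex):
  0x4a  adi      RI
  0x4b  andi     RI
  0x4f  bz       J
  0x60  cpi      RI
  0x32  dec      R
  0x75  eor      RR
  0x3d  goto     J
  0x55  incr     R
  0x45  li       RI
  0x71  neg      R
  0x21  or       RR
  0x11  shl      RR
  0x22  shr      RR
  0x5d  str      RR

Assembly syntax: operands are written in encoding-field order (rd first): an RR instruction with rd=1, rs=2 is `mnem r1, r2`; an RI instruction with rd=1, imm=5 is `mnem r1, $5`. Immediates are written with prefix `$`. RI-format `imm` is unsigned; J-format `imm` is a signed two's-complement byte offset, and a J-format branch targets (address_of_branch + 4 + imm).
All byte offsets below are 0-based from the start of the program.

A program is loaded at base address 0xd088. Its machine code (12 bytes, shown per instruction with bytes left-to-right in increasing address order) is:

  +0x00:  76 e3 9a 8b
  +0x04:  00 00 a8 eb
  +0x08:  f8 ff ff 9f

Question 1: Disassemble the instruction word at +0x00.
off 0x00: read 76 e3 9a 8b as little → 0x8b9ae376
  op=0x8b9ae376>>25=0x45 ⇒ li (RI)
  rd: (w>>22)&0x7=0x6 → r6
  imm: (w>>0)&0x3fffff=0x1ae376 → $1762166

li r6, $1762166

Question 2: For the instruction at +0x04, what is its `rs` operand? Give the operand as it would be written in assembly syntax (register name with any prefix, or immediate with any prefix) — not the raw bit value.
r5

@+04  little-endian(00 00 a8 eb) = 0xeba80000
  top 7b → 0x75 → eor [RR]
  [24:22] rd=6 = r6
  [21:19] rs=5 = r5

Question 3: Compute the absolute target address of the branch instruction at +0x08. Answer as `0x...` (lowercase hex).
0xd08c

[08] f8 ff ff 9f → 0x9ffffff8
  opcode bits[31:25]=0x4f: bz/J
  imm: (w>>0)&0x1ffffff=0x1fffff8 (s25→-8) → $-8
  target = base 0xd088 + off 0x08 + 4 + imm -8 = 0xd08c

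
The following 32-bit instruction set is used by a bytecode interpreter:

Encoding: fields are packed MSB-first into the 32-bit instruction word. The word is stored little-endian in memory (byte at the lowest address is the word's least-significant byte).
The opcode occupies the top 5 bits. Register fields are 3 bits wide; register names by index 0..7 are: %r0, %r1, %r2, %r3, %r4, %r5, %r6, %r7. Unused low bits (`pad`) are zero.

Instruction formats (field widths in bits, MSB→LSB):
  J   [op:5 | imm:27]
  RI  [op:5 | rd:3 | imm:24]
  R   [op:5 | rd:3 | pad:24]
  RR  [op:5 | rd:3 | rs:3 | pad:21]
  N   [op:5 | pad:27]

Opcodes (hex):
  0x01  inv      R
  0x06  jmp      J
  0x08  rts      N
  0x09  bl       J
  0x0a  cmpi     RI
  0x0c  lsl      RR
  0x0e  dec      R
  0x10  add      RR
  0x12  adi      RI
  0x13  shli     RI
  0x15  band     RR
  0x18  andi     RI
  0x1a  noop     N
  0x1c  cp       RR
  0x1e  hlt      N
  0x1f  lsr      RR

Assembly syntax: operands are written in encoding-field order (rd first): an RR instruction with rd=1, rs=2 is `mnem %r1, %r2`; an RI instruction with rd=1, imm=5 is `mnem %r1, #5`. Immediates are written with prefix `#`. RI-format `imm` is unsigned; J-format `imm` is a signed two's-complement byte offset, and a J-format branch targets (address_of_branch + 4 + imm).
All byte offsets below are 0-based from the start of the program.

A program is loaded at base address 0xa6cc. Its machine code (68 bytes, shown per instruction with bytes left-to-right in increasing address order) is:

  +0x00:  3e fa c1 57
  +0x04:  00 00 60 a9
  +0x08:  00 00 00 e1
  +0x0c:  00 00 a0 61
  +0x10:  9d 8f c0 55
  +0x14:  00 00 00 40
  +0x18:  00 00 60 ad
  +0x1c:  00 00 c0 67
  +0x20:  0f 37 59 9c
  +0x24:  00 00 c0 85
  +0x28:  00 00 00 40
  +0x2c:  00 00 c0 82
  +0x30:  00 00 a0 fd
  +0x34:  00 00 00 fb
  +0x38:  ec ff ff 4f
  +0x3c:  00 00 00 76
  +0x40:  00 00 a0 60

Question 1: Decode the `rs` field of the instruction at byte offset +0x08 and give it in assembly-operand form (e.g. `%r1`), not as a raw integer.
off 0x08: read 00 00 00 e1 as little → 0xe1000000
  op=0xe1000000>>27=0x1c ⇒ cp (RR)
  rd@[26:24]=0x1 ⇒ %r1
  rs@[23:21]=0x0 ⇒ %r0

%r0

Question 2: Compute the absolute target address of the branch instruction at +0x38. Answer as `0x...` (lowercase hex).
0xa6f4

[38] ec ff ff 4f → 0x4fffffec
  op=0x4fffffec>>27=0x9 ⇒ bl (J)
  imm: (w>>0)&0x7ffffff=0x7ffffec (s27→-20) → #-20
  target = base 0xa6cc + off 0x38 + 4 + imm -20 = 0xa6f4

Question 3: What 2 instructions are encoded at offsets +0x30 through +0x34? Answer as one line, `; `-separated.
lsr %r5, %r5; lsr %r3, %r0

[30] 00 00 a0 fd → 0xfda00000
  top 5b → 0x1f → lsr [RR]
  [26:24] rd=5 = %r5
  [23:21] rs=5 = %r5
[34] 00 00 00 fb → 0xfb000000
  top 5b → 0x1f → lsr [RR]
  [26:24] rd=3 = %r3
  [23:21] rs=0 = %r0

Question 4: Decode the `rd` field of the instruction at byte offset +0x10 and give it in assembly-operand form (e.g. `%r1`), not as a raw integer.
%r5

off 0x10: read 9d 8f c0 55 as little → 0x55c08f9d
  top 5b → 0xa → cmpi [RI]
  [26:24] rd=5 = %r5
  [23:0] imm=12619677 = #12619677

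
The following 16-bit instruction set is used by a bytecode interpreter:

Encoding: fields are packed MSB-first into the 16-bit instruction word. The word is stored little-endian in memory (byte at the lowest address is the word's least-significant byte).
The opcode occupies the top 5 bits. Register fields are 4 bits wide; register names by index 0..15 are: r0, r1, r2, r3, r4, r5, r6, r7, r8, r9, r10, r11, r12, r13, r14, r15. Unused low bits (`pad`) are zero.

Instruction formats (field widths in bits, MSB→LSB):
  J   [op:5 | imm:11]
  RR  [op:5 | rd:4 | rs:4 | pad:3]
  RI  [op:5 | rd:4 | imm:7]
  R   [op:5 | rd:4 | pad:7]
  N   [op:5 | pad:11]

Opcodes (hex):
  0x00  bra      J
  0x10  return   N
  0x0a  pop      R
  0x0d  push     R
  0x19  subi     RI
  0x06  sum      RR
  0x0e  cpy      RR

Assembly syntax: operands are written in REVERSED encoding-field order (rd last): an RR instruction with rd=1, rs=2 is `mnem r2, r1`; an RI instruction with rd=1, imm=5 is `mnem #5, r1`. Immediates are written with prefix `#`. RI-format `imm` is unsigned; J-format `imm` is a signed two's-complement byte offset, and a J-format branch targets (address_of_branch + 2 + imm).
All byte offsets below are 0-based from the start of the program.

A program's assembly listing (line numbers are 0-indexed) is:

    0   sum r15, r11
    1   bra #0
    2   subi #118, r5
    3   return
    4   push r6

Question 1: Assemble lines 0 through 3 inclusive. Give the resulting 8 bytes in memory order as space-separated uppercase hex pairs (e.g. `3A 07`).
0. sum fields op=0x6:5|rd=11:4|rs=15:4|pad=0:3 → word 35f8h → f8 35
1. bra fields op=0x0:5|imm=0:11 → word 0000h → 00 00
2. subi fields op=0x19:5|rd=5:4|imm=118:7 → word caf6h → f6 ca
3. return fields op=0x10:5|pad=0:11 → word 8000h → 00 80

F8 35 00 00 F6 CA 00 80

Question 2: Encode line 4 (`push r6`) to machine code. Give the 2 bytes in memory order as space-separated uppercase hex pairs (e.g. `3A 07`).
4. push fields op=0xd:5|rd=6:4|pad=0:7 → word 6b00h → 00 6b

00 6B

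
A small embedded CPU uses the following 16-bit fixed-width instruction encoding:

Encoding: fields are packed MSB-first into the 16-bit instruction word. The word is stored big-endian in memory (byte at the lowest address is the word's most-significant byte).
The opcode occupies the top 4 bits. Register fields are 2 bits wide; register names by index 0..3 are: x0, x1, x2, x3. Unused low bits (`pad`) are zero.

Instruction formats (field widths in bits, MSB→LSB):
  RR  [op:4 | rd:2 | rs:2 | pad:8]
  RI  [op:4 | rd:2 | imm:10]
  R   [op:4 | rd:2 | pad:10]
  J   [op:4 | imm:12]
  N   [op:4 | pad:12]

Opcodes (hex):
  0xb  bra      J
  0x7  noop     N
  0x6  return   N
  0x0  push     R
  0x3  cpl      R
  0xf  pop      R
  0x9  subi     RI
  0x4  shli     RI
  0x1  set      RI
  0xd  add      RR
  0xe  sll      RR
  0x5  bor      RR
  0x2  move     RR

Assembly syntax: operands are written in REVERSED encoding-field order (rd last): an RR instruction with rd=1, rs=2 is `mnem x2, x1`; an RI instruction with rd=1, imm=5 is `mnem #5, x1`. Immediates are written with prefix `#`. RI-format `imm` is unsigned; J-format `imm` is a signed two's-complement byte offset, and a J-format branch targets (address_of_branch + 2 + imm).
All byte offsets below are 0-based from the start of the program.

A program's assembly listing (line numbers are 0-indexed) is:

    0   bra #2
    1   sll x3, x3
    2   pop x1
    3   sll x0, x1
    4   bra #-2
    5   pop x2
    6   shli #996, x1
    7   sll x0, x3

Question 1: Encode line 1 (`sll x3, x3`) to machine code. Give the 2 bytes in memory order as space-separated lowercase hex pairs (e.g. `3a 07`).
1. sll fields op=0xe:4|rd=3:2|rs=3:2|pad=0:8 → word ef00h → ef 00

ef 00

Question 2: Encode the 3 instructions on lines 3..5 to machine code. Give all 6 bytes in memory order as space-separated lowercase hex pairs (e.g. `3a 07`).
e4 00 bf fe f8 00

3. sll fields op=0xe:4|rd=1:2|rs=0:2|pad=0:8 → word e400h → e4 00
4. bra fields op=0xb:4|imm=-2:12 → word bffeh → bf fe
5. pop fields op=0xf:4|rd=2:2|pad=0:10 → word f800h → f8 00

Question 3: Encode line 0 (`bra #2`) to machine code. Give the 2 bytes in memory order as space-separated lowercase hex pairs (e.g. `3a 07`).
0. bra fields op=0xb:4|imm=2:12 → word b002h → b0 02

b0 02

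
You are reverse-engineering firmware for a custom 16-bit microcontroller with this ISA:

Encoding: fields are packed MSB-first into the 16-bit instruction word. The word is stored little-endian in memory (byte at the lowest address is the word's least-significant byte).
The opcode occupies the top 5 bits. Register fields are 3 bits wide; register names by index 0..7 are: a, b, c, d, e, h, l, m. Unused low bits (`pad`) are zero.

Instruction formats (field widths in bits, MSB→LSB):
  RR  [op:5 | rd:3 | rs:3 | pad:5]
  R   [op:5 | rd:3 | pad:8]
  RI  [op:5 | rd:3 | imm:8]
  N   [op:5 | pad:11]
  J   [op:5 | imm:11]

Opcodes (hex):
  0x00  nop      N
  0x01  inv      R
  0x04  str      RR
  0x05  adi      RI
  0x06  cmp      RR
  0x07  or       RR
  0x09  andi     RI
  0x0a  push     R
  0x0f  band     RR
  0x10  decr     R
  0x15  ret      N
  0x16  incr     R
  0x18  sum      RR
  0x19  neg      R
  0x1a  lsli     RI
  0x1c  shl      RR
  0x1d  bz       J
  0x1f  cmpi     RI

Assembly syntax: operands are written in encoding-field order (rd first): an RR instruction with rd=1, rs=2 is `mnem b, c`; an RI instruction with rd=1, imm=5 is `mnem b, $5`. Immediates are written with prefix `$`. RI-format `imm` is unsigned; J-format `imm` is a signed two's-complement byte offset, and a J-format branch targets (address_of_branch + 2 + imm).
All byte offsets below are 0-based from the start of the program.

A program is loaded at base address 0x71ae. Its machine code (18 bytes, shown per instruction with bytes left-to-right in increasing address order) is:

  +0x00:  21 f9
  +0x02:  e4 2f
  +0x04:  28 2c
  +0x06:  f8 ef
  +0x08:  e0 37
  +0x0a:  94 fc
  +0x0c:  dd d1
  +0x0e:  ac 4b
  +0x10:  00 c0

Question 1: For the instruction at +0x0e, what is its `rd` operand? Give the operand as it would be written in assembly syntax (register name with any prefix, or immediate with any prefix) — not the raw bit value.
d

[0e] ac 4b → 0x4bac
  opcode bits[15:11]=0x9: andi/RI
  rd: (w>>8)&0x7=0x3 → d
  imm: (w>>0)&0xff=0xac → $172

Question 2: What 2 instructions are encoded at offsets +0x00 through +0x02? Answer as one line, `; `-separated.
+0x00: 21 f9 ⇒ word 0xf921 (little)
  opcode bits[15:11]=0x1f: cmpi/RI
  rd@[10:8]=0x1 ⇒ b
  imm@[7:0]=0x21 ⇒ $33
+0x02: e4 2f ⇒ word 0x2fe4 (little)
  opcode bits[15:11]=0x5: adi/RI
  rd@[10:8]=0x7 ⇒ m
  imm@[7:0]=0xe4 ⇒ $228

cmpi b, $33; adi m, $228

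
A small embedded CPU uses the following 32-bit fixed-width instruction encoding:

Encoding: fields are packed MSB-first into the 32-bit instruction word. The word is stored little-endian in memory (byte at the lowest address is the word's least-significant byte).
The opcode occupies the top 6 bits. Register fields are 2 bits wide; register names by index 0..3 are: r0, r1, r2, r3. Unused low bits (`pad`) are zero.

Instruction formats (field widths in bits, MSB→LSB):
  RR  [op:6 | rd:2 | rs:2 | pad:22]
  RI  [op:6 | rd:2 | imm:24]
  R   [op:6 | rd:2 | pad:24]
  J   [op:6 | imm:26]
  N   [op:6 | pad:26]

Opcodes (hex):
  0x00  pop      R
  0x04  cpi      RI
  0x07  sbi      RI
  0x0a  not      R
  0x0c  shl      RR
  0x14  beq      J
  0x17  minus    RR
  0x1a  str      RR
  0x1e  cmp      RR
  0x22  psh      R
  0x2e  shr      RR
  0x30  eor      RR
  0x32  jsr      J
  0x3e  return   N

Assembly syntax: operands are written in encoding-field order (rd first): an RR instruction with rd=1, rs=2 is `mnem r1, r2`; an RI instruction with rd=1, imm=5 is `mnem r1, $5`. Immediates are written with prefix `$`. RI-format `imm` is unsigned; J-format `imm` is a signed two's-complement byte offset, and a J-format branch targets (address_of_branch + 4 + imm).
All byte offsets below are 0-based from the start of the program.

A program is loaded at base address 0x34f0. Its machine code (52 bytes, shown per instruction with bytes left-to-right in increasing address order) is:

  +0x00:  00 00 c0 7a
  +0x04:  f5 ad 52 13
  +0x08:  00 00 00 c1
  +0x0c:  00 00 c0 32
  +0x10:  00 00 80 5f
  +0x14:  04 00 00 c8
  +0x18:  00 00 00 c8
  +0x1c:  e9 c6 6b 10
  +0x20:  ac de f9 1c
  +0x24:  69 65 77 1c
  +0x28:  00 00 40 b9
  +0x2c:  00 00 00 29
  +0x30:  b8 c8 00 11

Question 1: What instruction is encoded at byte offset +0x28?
@+28  little-endian(00 00 40 b9) = 0xb9400000
  op=0xb9400000>>26=0x2e ⇒ shr (RR)
  rd: (w>>24)&0x3=0x1 → r1
  rs: (w>>22)&0x3=0x1 → r1

shr r1, r1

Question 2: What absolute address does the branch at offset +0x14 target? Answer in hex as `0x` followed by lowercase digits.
0x350c

@+14  little-endian(04 00 00 c8) = 0xc8000004
  top 6b → 0x32 → jsr [J]
  imm@[25:0]=0x4 ⇒ $4
  target = base 0x34f0 + off 0x14 + 4 + imm 4 = 0x350c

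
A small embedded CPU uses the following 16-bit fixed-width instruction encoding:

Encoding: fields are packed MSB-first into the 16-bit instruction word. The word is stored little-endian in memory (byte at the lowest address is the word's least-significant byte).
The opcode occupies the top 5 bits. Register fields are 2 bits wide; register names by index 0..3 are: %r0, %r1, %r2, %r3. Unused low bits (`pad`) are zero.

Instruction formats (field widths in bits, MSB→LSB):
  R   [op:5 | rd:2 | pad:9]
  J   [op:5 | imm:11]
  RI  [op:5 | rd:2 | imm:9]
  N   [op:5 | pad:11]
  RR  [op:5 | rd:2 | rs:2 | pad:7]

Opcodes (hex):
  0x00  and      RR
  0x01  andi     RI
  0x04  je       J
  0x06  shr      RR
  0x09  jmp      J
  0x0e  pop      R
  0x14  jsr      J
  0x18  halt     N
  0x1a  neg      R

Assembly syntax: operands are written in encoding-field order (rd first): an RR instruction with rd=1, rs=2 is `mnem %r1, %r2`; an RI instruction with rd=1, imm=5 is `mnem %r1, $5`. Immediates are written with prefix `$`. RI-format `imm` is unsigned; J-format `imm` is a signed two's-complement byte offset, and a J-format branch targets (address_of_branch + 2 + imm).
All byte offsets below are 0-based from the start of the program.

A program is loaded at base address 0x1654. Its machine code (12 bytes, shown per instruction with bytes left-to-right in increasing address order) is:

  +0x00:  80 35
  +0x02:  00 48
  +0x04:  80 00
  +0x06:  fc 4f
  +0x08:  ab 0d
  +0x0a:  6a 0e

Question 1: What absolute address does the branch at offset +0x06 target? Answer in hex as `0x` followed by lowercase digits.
0x1658

+0x06: fc 4f ⇒ word 0x4ffc (little)
  top 5b → 0x9 → jmp [J]
  imm@[10:0]=0x7fc (s11→-4) ⇒ $-4
  target = base 0x1654 + off 0x06 + 2 + imm -4 = 0x1658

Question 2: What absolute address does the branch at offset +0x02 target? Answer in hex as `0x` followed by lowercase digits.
0x1658

off 0x02: read 00 48 as little → 0x4800
  opcode bits[15:11]=0x9: jmp/J
  [10:0] imm=0 = $0
  target = base 0x1654 + off 0x02 + 2 + imm 0 = 0x1658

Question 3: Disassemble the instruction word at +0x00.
@+00  little-endian(80 35) = 0x3580
  opcode bits[15:11]=0x6: shr/RR
  [10:9] rd=2 = %r2
  [8:7] rs=3 = %r3

shr %r2, %r3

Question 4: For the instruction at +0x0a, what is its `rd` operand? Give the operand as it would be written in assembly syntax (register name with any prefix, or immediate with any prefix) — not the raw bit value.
%r3

off 0x0a: read 6a 0e as little → 0x0e6a
  top 5b → 0x1 → andi [RI]
  rd@[10:9]=0x3 ⇒ %r3
  imm@[8:0]=0x6a ⇒ $106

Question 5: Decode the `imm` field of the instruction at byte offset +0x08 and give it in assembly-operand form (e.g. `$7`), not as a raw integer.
[08] ab 0d → 0x0dab
  top 5b → 0x1 → andi [RI]
  [10:9] rd=2 = %r2
  [8:0] imm=427 = $427

$427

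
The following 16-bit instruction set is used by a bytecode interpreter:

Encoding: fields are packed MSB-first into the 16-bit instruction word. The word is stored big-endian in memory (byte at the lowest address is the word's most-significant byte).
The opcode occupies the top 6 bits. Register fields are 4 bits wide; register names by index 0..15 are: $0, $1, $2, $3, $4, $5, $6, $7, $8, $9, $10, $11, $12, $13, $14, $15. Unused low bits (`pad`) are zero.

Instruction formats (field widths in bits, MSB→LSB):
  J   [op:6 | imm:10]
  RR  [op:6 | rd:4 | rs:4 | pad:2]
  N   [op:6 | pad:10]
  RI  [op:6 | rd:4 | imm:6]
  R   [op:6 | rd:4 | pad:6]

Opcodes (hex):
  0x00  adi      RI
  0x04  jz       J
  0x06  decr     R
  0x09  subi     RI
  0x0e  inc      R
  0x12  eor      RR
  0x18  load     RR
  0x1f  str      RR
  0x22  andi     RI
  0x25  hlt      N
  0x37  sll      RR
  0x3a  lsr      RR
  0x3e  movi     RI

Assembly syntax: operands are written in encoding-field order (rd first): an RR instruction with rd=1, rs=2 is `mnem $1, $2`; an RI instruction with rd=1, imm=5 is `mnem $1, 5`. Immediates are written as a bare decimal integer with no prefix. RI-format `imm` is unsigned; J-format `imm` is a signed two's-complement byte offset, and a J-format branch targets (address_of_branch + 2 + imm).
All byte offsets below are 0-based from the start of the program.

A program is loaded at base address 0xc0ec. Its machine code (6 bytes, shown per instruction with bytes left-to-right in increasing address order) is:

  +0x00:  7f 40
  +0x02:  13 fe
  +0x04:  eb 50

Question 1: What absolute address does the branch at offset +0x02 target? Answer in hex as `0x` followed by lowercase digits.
@+02  big-endian(13 fe) = 0x13fe
  top 6b → 0x4 → jz [J]
  imm@[9:0]=0x3fe (s10→-2) ⇒ -2
  target = base 0xc0ec + off 0x02 + 2 + imm -2 = 0xc0ee

0xc0ee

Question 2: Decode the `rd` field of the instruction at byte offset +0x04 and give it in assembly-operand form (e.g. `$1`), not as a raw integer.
$13

@+04  big-endian(eb 50) = 0xeb50
  top 6b → 0x3a → lsr [RR]
  rd: (w>>6)&0xf=0xd → $13
  rs: (w>>2)&0xf=0x4 → $4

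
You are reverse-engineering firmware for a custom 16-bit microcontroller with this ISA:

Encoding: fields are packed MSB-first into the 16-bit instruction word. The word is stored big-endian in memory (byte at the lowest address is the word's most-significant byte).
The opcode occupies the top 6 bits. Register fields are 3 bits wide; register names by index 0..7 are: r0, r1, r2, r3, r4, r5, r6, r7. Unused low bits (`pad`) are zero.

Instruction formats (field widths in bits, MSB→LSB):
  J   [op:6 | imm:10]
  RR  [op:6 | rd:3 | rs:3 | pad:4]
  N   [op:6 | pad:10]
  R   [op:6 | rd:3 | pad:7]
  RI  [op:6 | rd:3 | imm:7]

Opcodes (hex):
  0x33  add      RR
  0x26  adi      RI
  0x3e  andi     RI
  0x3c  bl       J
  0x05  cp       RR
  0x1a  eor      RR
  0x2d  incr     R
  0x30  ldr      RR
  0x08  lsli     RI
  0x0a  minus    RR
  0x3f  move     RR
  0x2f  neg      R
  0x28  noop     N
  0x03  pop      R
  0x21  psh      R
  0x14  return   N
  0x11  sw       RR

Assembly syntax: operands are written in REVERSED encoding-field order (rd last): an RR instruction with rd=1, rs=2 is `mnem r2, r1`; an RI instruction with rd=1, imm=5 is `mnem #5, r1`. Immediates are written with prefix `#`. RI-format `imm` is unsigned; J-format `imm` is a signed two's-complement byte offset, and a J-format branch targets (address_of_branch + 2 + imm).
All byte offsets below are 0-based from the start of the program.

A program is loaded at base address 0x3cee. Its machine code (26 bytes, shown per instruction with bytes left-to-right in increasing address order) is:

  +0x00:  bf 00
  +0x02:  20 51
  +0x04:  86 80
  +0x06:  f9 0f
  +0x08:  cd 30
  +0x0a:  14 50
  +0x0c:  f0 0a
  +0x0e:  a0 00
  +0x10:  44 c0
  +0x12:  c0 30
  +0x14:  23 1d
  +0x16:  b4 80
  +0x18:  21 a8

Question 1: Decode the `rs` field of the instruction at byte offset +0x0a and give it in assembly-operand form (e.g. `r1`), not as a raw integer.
r5

[0a] 14 50 → 0x1450
  top 6b → 0x5 → cp [RR]
  [9:7] rd=0 = r0
  [6:4] rs=5 = r5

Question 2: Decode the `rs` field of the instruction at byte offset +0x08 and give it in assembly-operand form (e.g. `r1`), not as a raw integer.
r3

[08] cd 30 → 0xcd30
  op=0xcd30>>10=0x33 ⇒ add (RR)
  rd: (w>>7)&0x7=0x2 → r2
  rs: (w>>4)&0x7=0x3 → r3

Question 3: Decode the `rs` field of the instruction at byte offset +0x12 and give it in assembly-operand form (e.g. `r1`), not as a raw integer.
[12] c0 30 → 0xc030
  top 6b → 0x30 → ldr [RR]
  rd@[9:7]=0x0 ⇒ r0
  rs@[6:4]=0x3 ⇒ r3

r3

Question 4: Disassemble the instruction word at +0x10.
@+10  big-endian(44 c0) = 0x44c0
  top 6b → 0x11 → sw [RR]
  rd: (w>>7)&0x7=0x1 → r1
  rs: (w>>4)&0x7=0x4 → r4

sw r4, r1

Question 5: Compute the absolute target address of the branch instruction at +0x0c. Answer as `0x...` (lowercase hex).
0x3d06

[0c] f0 0a → 0xf00a
  opcode bits[15:10]=0x3c: bl/J
  imm: (w>>0)&0x3ff=0xa → #10
  target = base 0x3cee + off 0x0c + 2 + imm 10 = 0x3d06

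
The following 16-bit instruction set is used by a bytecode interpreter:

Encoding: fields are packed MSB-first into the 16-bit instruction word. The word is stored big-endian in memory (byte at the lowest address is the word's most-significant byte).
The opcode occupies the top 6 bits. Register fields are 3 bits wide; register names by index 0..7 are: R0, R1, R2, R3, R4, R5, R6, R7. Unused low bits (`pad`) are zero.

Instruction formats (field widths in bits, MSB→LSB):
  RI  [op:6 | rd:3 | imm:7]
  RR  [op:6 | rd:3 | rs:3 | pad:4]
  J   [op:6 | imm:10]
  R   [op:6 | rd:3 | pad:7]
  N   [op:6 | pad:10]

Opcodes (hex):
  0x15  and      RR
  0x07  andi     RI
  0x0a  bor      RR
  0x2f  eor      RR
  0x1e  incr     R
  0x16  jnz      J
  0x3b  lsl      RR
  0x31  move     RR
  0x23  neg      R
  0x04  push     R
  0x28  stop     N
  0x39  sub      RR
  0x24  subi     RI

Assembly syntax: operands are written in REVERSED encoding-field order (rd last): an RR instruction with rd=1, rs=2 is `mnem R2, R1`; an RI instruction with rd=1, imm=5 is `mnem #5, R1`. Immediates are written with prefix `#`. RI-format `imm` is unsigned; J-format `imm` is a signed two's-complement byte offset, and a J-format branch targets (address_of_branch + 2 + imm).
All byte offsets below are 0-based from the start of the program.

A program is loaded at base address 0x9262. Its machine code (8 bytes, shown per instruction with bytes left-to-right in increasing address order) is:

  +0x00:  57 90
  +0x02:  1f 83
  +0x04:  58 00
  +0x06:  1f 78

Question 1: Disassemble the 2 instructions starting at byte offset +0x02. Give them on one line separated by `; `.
off 0x02: read 1f 83 as big → 0x1f83
  opcode bits[15:10]=0x7: andi/RI
  rd: (w>>7)&0x7=0x7 → R7
  imm: (w>>0)&0x7f=0x3 → #3
off 0x04: read 58 00 as big → 0x5800
  opcode bits[15:10]=0x16: jnz/J
  imm: (w>>0)&0x3ff=0x0 → #0

andi #3, R7; jnz #0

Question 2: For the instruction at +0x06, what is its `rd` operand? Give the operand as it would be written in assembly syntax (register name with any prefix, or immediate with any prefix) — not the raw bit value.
[06] 1f 78 → 0x1f78
  op=0x1f78>>10=0x7 ⇒ andi (RI)
  [9:7] rd=6 = R6
  [6:0] imm=120 = #120

R6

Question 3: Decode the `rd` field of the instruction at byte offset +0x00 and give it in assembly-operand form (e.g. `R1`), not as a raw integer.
R7

@+00  big-endian(57 90) = 0x5790
  opcode bits[15:10]=0x15: and/RR
  rd: (w>>7)&0x7=0x7 → R7
  rs: (w>>4)&0x7=0x1 → R1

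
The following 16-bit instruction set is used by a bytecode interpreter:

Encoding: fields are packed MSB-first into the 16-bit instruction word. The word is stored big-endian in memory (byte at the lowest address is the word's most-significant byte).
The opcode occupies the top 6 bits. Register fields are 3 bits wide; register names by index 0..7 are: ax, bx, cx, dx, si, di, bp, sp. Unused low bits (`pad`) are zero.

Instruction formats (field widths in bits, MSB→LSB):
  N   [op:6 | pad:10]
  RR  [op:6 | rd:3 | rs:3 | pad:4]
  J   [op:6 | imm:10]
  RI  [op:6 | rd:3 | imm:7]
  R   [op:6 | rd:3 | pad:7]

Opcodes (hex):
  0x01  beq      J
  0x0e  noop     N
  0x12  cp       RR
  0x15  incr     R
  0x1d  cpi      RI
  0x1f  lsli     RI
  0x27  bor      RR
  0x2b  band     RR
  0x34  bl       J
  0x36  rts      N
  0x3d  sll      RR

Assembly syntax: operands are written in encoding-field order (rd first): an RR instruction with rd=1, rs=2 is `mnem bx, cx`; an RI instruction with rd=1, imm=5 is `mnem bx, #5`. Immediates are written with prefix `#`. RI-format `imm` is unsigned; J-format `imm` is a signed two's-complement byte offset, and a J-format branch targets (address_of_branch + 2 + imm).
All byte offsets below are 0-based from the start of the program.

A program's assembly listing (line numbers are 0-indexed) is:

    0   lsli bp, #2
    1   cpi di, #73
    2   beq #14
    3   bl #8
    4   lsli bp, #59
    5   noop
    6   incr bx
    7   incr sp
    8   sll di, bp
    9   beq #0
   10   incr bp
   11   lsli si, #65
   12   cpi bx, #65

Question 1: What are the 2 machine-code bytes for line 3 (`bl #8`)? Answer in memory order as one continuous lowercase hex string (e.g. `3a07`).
d008

line 3 (bl): pack op=0x34:6|imm=8:10 = 0xd008; big→ d0 08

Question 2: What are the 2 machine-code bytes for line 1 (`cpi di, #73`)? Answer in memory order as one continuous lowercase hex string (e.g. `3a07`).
76c9

line 1 (cpi): pack op=0x1d:6|rd=5:3|imm=73:7 = 0x76c9; big→ 76 c9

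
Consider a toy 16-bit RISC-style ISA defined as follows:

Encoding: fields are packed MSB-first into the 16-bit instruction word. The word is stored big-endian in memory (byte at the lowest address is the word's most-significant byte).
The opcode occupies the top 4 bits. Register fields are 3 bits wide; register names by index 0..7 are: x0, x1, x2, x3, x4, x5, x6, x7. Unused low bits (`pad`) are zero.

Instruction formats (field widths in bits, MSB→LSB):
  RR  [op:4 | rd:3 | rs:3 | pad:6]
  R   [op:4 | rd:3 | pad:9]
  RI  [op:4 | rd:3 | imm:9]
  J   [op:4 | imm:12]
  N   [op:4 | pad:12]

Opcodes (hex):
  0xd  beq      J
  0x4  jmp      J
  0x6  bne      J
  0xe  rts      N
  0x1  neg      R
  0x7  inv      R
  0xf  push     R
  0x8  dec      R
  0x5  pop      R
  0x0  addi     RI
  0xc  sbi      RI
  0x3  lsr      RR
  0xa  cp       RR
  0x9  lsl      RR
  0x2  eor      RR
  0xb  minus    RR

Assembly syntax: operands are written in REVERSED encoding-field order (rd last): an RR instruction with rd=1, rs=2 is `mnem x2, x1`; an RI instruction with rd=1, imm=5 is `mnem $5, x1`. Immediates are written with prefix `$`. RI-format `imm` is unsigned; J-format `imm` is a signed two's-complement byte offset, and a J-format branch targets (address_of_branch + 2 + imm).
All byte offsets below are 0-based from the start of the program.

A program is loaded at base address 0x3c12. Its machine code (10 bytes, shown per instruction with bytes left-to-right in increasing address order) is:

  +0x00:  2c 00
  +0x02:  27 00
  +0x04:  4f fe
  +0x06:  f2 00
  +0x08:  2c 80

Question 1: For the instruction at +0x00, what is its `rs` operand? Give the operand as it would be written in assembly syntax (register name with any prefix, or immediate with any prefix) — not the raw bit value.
x0

+0x00: 2c 00 ⇒ word 0x2c00 (big)
  opcode bits[15:12]=0x2: eor/RR
  rd@[11:9]=0x6 ⇒ x6
  rs@[8:6]=0x0 ⇒ x0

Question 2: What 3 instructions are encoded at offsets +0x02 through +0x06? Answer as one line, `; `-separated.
+0x02: 27 00 ⇒ word 0x2700 (big)
  op=0x2700>>12=0x2 ⇒ eor (RR)
  [11:9] rd=3 = x3
  [8:6] rs=4 = x4
+0x04: 4f fe ⇒ word 0x4ffe (big)
  op=0x4ffe>>12=0x4 ⇒ jmp (J)
  [11:0] imm=4094 (s12→-2) = $-2
+0x06: f2 00 ⇒ word 0xf200 (big)
  op=0xf200>>12=0xf ⇒ push (R)
  [11:9] rd=1 = x1

eor x4, x3; jmp $-2; push x1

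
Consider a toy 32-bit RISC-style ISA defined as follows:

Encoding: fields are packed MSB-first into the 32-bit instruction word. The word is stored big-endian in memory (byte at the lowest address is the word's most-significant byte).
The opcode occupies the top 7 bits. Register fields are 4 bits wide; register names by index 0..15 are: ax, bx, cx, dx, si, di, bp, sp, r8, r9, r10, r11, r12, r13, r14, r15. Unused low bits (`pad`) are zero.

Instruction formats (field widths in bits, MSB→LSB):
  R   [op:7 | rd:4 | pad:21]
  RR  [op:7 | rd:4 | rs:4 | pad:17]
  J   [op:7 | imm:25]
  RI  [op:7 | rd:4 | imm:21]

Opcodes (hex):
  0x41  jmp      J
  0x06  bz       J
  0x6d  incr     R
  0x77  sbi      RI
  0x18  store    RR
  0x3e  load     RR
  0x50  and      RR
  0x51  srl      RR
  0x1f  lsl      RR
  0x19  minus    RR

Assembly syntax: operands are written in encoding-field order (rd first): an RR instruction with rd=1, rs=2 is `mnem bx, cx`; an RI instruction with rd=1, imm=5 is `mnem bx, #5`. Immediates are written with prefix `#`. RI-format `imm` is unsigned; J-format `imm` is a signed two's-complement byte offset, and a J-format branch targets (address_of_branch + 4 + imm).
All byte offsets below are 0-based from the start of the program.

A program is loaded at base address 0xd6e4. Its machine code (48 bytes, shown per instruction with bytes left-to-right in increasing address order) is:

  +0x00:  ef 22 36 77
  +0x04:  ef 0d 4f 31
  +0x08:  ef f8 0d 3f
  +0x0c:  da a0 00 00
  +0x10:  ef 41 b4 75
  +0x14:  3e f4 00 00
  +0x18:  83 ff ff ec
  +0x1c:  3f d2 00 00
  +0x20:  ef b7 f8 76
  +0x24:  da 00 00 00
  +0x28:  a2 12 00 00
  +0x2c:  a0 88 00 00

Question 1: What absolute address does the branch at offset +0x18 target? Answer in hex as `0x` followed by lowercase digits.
off 0x18: read 83 ff ff ec as big → 0x83ffffec
  opcode bits[31:25]=0x41: jmp/J
  imm: (w>>0)&0x1ffffff=0x1ffffec (s25→-20) → #-20
  target = base 0xd6e4 + off 0x18 + 4 + imm -20 = 0xd6ec

0xd6ec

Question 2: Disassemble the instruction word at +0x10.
@+10  big-endian(ef 41 b4 75) = 0xef41b475
  opcode bits[31:25]=0x77: sbi/RI
  rd@[24:21]=0xa ⇒ r10
  imm@[20:0]=0x1b475 ⇒ #111733

sbi r10, #111733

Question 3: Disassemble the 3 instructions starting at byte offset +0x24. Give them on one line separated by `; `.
off 0x24: read da 00 00 00 as big → 0xda000000
  opcode bits[31:25]=0x6d: incr/R
  [24:21] rd=0 = ax
off 0x28: read a2 12 00 00 as big → 0xa2120000
  opcode bits[31:25]=0x51: srl/RR
  [24:21] rd=0 = ax
  [20:17] rs=9 = r9
off 0x2c: read a0 88 00 00 as big → 0xa0880000
  opcode bits[31:25]=0x50: and/RR
  [24:21] rd=4 = si
  [20:17] rs=4 = si

incr ax; srl ax, r9; and si, si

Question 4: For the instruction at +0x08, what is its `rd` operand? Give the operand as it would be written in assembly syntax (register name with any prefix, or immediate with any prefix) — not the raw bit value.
+0x08: ef f8 0d 3f ⇒ word 0xeff80d3f (big)
  opcode bits[31:25]=0x77: sbi/RI
  rd: (w>>21)&0xf=0xf → r15
  imm: (w>>0)&0x1fffff=0x180d3f → #1576255

r15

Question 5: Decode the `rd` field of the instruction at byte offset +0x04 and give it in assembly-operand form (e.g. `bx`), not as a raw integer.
[04] ef 0d 4f 31 → 0xef0d4f31
  op=0xef0d4f31>>25=0x77 ⇒ sbi (RI)
  rd: (w>>21)&0xf=0x8 → r8
  imm: (w>>0)&0x1fffff=0xd4f31 → #872241

r8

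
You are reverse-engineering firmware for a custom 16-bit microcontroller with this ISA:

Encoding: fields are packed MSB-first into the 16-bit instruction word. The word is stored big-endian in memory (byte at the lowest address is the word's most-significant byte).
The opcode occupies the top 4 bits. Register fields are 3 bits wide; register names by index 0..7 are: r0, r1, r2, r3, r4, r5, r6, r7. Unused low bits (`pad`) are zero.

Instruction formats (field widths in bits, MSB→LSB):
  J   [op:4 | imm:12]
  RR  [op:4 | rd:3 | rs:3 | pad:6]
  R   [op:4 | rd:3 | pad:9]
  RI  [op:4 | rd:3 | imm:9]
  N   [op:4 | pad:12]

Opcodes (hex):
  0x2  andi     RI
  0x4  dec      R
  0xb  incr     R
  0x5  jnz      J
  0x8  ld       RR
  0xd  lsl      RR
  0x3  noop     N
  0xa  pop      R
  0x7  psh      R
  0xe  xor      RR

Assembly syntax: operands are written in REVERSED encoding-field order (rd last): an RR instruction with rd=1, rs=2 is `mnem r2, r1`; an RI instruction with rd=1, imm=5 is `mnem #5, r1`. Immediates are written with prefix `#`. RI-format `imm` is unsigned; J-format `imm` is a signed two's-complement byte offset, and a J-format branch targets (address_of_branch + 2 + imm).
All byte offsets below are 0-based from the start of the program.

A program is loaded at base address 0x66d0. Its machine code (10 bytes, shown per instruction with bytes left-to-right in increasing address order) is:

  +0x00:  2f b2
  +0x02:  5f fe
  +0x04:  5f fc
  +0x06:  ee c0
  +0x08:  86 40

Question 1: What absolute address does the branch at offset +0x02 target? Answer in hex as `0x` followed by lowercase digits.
+0x02: 5f fe ⇒ word 0x5ffe (big)
  op=0x5ffe>>12=0x5 ⇒ jnz (J)
  imm: (w>>0)&0xfff=0xffe (s12→-2) → #-2
  target = base 0x66d0 + off 0x02 + 2 + imm -2 = 0x66d2

0x66d2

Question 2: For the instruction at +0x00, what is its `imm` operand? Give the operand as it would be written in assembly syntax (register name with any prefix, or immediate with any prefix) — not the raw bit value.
@+00  big-endian(2f b2) = 0x2fb2
  top 4b → 0x2 → andi [RI]
  [11:9] rd=7 = r7
  [8:0] imm=434 = #434

#434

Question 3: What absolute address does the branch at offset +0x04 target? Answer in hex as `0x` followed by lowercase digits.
0x66d2

@+04  big-endian(5f fc) = 0x5ffc
  opcode bits[15:12]=0x5: jnz/J
  imm: (w>>0)&0xfff=0xffc (s12→-4) → #-4
  target = base 0x66d0 + off 0x04 + 2 + imm -4 = 0x66d2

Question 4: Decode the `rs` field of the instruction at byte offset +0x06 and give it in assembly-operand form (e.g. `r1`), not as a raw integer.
r3

@+06  big-endian(ee c0) = 0xeec0
  op=0xeec0>>12=0xe ⇒ xor (RR)
  rd@[11:9]=0x7 ⇒ r7
  rs@[8:6]=0x3 ⇒ r3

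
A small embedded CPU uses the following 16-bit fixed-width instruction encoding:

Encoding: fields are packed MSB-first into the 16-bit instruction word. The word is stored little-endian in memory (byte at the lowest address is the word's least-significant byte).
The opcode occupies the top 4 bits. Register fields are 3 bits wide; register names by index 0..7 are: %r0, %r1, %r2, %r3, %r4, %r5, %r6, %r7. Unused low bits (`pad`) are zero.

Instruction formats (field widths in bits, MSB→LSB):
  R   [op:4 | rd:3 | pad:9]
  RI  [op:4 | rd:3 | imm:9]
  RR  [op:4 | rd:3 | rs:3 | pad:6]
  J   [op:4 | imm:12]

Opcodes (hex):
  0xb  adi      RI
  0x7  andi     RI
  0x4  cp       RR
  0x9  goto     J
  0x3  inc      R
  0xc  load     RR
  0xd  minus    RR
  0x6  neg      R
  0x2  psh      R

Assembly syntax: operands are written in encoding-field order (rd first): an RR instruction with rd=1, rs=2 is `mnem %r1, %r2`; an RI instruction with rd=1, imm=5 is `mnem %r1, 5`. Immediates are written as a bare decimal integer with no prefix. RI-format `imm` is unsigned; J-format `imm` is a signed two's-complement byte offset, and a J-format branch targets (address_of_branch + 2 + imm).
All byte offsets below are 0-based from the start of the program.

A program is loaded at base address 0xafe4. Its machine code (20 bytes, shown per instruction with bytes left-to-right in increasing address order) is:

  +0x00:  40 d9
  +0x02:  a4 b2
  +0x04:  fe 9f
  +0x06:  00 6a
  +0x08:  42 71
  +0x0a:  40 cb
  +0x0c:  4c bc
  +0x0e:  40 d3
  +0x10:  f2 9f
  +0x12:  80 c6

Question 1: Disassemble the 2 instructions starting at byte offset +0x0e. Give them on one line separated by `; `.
minus %r1, %r5; goto -14

off 0x0e: read 40 d3 as little → 0xd340
  op=0xd340>>12=0xd ⇒ minus (RR)
  rd: (w>>9)&0x7=0x1 → %r1
  rs: (w>>6)&0x7=0x5 → %r5
off 0x10: read f2 9f as little → 0x9ff2
  op=0x9ff2>>12=0x9 ⇒ goto (J)
  imm: (w>>0)&0xfff=0xff2 (s12→-14) → -14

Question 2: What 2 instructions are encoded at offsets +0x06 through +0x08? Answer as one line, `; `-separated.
neg %r5; andi %r0, 322

off 0x06: read 00 6a as little → 0x6a00
  top 4b → 0x6 → neg [R]
  rd@[11:9]=0x5 ⇒ %r5
off 0x08: read 42 71 as little → 0x7142
  top 4b → 0x7 → andi [RI]
  rd@[11:9]=0x0 ⇒ %r0
  imm@[8:0]=0x142 ⇒ 322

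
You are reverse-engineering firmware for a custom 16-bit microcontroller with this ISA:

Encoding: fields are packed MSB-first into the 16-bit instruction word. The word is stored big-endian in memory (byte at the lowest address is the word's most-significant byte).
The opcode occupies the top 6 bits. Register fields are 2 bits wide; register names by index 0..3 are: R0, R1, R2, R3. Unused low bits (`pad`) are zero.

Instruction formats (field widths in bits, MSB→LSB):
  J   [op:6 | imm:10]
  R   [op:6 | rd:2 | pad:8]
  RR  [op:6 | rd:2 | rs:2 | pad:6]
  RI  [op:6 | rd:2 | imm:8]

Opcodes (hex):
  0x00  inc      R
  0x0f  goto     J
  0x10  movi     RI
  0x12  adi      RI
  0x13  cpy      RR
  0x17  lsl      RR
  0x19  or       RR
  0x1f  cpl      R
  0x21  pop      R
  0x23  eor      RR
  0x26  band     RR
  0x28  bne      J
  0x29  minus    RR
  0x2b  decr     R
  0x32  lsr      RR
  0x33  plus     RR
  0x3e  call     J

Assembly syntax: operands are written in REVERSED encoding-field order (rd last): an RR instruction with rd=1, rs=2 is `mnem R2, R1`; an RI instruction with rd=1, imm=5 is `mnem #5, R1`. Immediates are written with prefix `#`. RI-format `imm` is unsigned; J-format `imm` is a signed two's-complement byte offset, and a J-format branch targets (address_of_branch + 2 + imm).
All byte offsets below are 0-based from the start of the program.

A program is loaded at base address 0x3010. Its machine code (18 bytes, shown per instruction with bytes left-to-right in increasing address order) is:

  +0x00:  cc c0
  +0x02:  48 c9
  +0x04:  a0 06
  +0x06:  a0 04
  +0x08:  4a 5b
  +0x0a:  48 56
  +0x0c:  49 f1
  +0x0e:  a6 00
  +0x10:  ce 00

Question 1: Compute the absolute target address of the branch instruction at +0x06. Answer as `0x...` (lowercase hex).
[06] a0 04 → 0xa004
  top 6b → 0x28 → bne [J]
  imm: (w>>0)&0x3ff=0x4 → #4
  target = base 0x3010 + off 0x06 + 2 + imm 4 = 0x301c

0x301c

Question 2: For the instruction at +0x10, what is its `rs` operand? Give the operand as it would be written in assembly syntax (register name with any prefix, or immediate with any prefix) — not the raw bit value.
R0

@+10  big-endian(ce 00) = 0xce00
  top 6b → 0x33 → plus [RR]
  rd: (w>>8)&0x3=0x2 → R2
  rs: (w>>6)&0x3=0x0 → R0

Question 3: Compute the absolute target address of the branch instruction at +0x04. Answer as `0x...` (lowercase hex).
0x301c

off 0x04: read a0 06 as big → 0xa006
  opcode bits[15:10]=0x28: bne/J
  imm: (w>>0)&0x3ff=0x6 → #6
  target = base 0x3010 + off 0x04 + 2 + imm 6 = 0x301c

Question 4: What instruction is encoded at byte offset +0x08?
+0x08: 4a 5b ⇒ word 0x4a5b (big)
  top 6b → 0x12 → adi [RI]
  [9:8] rd=2 = R2
  [7:0] imm=91 = #91

adi #91, R2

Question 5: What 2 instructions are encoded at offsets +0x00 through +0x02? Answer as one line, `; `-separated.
[00] cc c0 → 0xccc0
  opcode bits[15:10]=0x33: plus/RR
  rd: (w>>8)&0x3=0x0 → R0
  rs: (w>>6)&0x3=0x3 → R3
[02] 48 c9 → 0x48c9
  opcode bits[15:10]=0x12: adi/RI
  rd: (w>>8)&0x3=0x0 → R0
  imm: (w>>0)&0xff=0xc9 → #201

plus R3, R0; adi #201, R0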